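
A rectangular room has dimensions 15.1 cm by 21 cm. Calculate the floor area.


Shape: rectangle
Length l = 15.1 cm, Width w = 21 cm
Formula: A = l * w
A = 15.1 * 21
A = 317.1
317.1 cm^2


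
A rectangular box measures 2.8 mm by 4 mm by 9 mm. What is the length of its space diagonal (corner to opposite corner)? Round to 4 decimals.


Shape: rectangular box (space diagonal)
l = 2.8 mm, w = 4 mm, h = 9 mm
Visualize: the diagonal of the base, then a right triangle with that diagonal and the height.
Formula: d = sqrt(l^2 + w^2 + h^2)
l^2 + w^2 + h^2 = 7.84 + 16 + 81 = 104.84
d = sqrt(104.84)
d = 10.2391
10.2391 mm


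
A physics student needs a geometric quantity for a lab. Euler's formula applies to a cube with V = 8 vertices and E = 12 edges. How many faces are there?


Polyhedron: cube
Euler's formula for convex polyhedra: V - E + F = 2
Given: V = 8 vertices and E = 12 edges
Solve for F:
F = 2 + E - V = 2 + 12 - 8 = 6
6 faces


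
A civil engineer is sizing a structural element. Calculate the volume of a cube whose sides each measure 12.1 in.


Shape: cube
Side s = 12.1 in
Formula: V = s^3
V = 12.1 * 12.1 * 12.1
V = 146.41 * 12.1
V = 1771.561
1771.561 in^3


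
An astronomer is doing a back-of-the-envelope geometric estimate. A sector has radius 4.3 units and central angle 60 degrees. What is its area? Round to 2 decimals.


Shape: circular sector
Radius r = 4.3 units, Angle = 60 degrees
Formula: A = (angle/360) * pi * r^2
r^2 = 18.49
Fraction of circle = 60/360
A = (60/360) * pi * 18.49
A = 3.081667 * pi
A = 9.68
9.68 units^2


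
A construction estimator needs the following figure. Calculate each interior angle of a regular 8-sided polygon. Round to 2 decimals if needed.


Shape: regular octagon (8 sides)
Formula: interior angle = (n - 2) * 180 / n
(n - 2) = 6
(n - 2) * 180 = 1080
angle = 1080 / 8
angle = 135
135 degrees


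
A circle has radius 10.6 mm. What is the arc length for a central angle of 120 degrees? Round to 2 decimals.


Shape: circular arc
Radius r = 10.6 mm, Angle = 120 degrees
Formula: L = (angle/360) * 2 * pi * r
2 * pi * r = 21.2 * pi
L = (120/360) * 21.2 * pi
L = 7.066667 * pi
L = 22.2
22.2 mm


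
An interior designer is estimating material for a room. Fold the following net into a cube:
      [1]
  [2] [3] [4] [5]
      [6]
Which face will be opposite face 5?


Net: cross layout. Take square 3 as the base (bottom).
Fold the four squares in the horizontal row up around 3: 2 -> left, 4 -> right, 5 wraps to the top.
Fold 1 and 6 up from 3: 1 -> back, 6 -> front.
Opposite pairs are therefore: (1, 6), (2, 4), (3, 5).
Face 5 is opposite face 3.
face 3


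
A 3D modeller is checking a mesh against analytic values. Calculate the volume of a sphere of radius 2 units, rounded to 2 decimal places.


Shape: sphere
Radius r = 2 units
Formula: V = (4/3) * pi * r^3
r^3 = 8
(4/3) * 8 = 10.666667
V = 10.666667 * pi
V = 33.51
33.51 units^3


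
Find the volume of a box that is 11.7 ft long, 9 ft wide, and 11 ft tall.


Shape: rectangular prism
l = 11.7 ft, w = 9 ft, h = 11 ft
Formula: V = l * w * h
V = 11.7 * 9 * 11
V = 105.3 * 11
V = 1158.3
1158.3 ft^3


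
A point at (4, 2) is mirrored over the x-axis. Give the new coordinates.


Transformation: reflection
Original point: (4, 2)
Rule for reflection over the x-axis: (x, y) -> (x, -y)
Apply: (4, 2) -> (4, -2)
(4, -2)


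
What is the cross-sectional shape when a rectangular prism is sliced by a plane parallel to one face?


Solid: rectangular prism
Cutting plane: parallel to one face
Visualize the intersection of the plane with the solid's surface.
The boundary of the cut region is a rectangle.
rectangle


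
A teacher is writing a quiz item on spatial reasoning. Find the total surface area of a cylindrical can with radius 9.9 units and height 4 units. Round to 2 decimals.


Shape: closed cylinder
Radius r = 9.9 units, Height h = 4 units
Formula: SA = 2*pi*r^2 + 2*pi*r*h = 2*pi*r*(r + h)
r + h = 13.9
2 * r * (r + h) = 2 * 9.9 * 13.9 = 275.22
SA = 275.22 * pi
SA = 864.63
864.63 units^2


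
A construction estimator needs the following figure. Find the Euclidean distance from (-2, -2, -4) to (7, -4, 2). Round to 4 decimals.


3D distance between two points
P1 = (-2, -2, -4), P2 = (7, -4, 2)
Formula: d = sqrt((x2-x1)^2 + (y2-y1)^2 + (z2-z1)^2)
dx = 7 - -2 = 9
dy = -4 - -2 = -2
dz = 2 - -4 = 6
dx^2 + dy^2 + dz^2 = 81 + 4 + 36 = 121
d = sqrt(121)
d = 11.0
11 units


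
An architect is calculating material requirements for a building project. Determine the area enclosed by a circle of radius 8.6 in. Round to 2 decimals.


Shape: circle
Radius r = 8.6 in
Formula: A = pi * r^2
r^2 = 8.6^2 = 73.96
A = pi * 73.96
A = 232.35
232.35 in^2


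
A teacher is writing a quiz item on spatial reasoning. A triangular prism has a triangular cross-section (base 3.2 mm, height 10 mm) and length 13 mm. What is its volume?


Shape: triangular prism
Triangle base = 3.2 mm, triangle height = 10 mm, prism length L = 13 mm
Formula: V = (1/2 * b * h_tri) * L
Cross-section area = 0.5 * 3.2 * 10 = 16
V = 16 * 13
V = 208
208 mm^3


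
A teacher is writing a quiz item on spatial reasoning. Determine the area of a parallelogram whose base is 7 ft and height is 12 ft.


Shape: parallelogram
Base b = 7 ft, Height h = 12 ft
Formula: A = b * h
A = 7 * 12
A = 84
84 ft^2


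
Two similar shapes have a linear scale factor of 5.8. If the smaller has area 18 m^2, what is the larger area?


Linear scale factor k = 5.8
Original area = 18 m^2
Rule: under a linear scaling by k, areas scale by k^2.
k^2 = 5.8^2 = 33.64
New area = 18 * 33.64
New area = 605.52
605.52 m^2


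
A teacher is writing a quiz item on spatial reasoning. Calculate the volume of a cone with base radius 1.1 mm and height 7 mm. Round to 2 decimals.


Shape: cone
Radius r = 1.1 mm, Height h = 7 mm
Formula: V = (1/3) * pi * r^2 * h
r^2 = 1.21
pi * r^2 * h = pi * 1.21 * 7 = 8.47 * pi
V = 8.47 * pi / 3
V = 8.87
8.87 mm^3


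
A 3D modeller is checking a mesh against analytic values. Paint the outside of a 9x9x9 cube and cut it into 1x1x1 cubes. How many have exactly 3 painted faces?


Large cube: 9 x 9 x 9, cut into unit cubes.
Cubes with 3 painted faces are at the corners. A cube always has 8 corners.
Count = 8
8 unit cubes


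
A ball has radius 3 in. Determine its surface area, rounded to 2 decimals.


Shape: sphere
Radius r = 3 in
Formula: SA = 4 * pi * r^2
r^2 = 9
SA = 4 * pi * 9
SA = 36 * pi
SA = 113.1
113.1 in^2


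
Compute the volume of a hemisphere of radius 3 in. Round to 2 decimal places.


Shape: hemisphere (half of a sphere)
Radius r = 3 in
Formula: V = (1/2) * (4/3) * pi * r^3 = (2/3) * pi * r^3
r^3 = 27
(2/3) * 27 = 18
V = 18 * pi
V = 56.55
56.55 in^3


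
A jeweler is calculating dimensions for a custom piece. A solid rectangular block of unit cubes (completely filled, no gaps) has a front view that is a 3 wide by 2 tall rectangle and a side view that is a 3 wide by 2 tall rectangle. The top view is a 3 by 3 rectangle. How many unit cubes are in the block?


Orthographic views of a solid rectangular block:
Front view 3 x 2 -> length = 3, height = 2
Side view 3 x 2 -> width = 3, height = 2 (consistent)
Top view 3 x 3 -> confirms length = 3, width = 3
The block is 3 x 3 x 2.
Total unit cubes = 3 * 3 * 2 = 18
18 unit cubes


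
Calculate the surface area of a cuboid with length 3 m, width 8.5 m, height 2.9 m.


Shape: rectangular prism
l = 3 m, w = 8.5 m, h = 2.9 m
Formula: SA = 2(lw + lh + wh)
lw = 25.5, lh = 8.7, wh = 24.65
lw + lh + wh = 58.85
SA = 2 * 58.85
SA = 117.7
117.7 m^2


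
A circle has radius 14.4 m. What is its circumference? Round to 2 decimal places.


Shape: circle
Radius r = 14.4 m
Formula: C = 2 * pi * r
C = 2 * pi * 14.4
C = 28.8 * pi
C = 90.48
90.48 m


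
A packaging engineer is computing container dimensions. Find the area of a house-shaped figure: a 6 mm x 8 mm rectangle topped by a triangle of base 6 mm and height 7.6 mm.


Composite shape: rectangle + triangle
Rectangle area = 6 * 8 = 48
Triangle area = 0.5 * 6 * 7.6 = 22.8
Total = 48 + 22.8
Total = 70.8
70.8 mm^2


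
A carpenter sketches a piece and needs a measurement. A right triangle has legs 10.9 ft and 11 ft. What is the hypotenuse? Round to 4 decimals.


Shape: right triangle
Legs a = 10.9 ft, b = 11 ft
Formula: c = sqrt(a^2 + b^2)
a^2 = 118.81, b^2 = 121
a^2 + b^2 = 239.81
c = sqrt(239.81)
c = 15.4858
15.4858 ft


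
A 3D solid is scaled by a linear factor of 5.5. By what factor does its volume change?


Linear scale factor k = 5.5
Rule: under a linear scaling by k, volumes scale by k^3.
k^3 = 5.5 * 5.5 * 5.5
k^3 = 30.25 * 5.5
k^3 = 166.375
Volume scales by a factor of 166.375.
166.375 (dimensionless)


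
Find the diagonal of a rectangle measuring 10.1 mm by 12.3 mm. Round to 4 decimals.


Shape: rectangle (diagonal via Pythagoras)
Sides: 10.1 mm and 12.3 mm
Formula: d = sqrt(l^2 + w^2)
l^2 = 102.01, w^2 = 151.29
l^2 + w^2 = 253.3
d = sqrt(253.3)
d = 15.9154
15.9154 mm


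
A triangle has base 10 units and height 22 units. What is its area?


Shape: triangle
Base b = 10 units, Height h = 22 units
Formula: A = (1/2) * b * h
A = 0.5 * 10 * 22
A = 0.5 * 220
A = 110
110 units^2


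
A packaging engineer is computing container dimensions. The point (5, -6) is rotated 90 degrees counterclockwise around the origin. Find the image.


Transformation: rotation about the origin
Original point: (5, -6)
Rule for 90 deg counterclockwise: (x, y) -> (-y, x)
Apply: (5, -6) -> (6, 5)
(6, 5)


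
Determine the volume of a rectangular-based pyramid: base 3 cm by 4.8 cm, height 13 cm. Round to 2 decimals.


Shape: rectangular pyramid
Base: 3 cm x 4.8 cm, Height h = 13 cm
Formula: V = (1/3) * base_area * h
base_area = 3 * 4.8 = 14.4
base_area * h = 14.4 * 13 = 187.2
V = 187.2 / 3
V = 62.4
62.4 cm^3


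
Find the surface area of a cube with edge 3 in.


Shape: cube
Side s = 3 in
A cube has 6 square faces.
Formula: SA = 6 * s^2
s^2 = 9
SA = 6 * 9
SA = 54
54 in^2


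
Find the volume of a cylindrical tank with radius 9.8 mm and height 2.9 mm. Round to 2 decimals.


Shape: cylinder
Radius r = 9.8 mm, Height h = 2.9 mm
Formula: V = pi * r^2 * h
r^2 = 96.04
V = pi * 96.04 * 2.9
V = 278.516 * pi
V = 874.98
874.98 mm^3


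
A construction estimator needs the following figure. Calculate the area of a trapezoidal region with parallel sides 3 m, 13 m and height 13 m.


Shape: trapezoid
Parallel sides a = 3 m, b = 13 m; Height h = 13 m
Formula: A = (a + b) * h / 2
a + b = 3 + 13 = 16
A = 16 * 13 / 2
A = 208 / 2
A = 104
104 m^2


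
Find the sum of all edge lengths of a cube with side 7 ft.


Shape: cube
Side s = 7 ft
A cube has 12 edges, all equal.
Formula: total edge length = 12 * s
Total = 12 * 7
Total = 84
84 ft


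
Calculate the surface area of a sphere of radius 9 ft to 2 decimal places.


Shape: sphere
Radius r = 9 ft
Formula: SA = 4 * pi * r^2
r^2 = 81
SA = 4 * pi * 81
SA = 324 * pi
SA = 1017.88
1017.88 ft^2


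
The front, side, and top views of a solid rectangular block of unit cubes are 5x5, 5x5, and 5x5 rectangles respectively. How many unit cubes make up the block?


Orthographic views of a solid rectangular block:
Front view 5 x 5 -> length = 5, height = 5
Side view 5 x 5 -> width = 5, height = 5 (consistent)
Top view 5 x 5 -> confirms length = 5, width = 5
The block is 5 x 5 x 5.
Total unit cubes = 5 * 5 * 5 = 125
125 unit cubes


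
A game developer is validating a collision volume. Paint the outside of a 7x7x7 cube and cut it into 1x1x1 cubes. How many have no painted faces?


Large cube: 7 x 7 x 7, cut into unit cubes.
n = 7, so n - 2 = 5
Unpainted cubes form the interior (n - 2)^3 block.
(n - 2)^3 = 5^3 = 125
125 unit cubes


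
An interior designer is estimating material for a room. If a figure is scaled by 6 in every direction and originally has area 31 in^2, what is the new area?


Linear scale factor k = 6
Original area = 31 in^2
Rule: under a linear scaling by k, areas scale by k^2.
k^2 = 6^2 = 36
New area = 31 * 36
New area = 1116
1116 in^2


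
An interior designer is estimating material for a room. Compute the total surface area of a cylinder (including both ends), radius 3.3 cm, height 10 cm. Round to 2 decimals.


Shape: closed cylinder
Radius r = 3.3 cm, Height h = 10 cm
Formula: SA = 2*pi*r^2 + 2*pi*r*h = 2*pi*r*(r + h)
r + h = 13.3
2 * r * (r + h) = 2 * 3.3 * 13.3 = 87.78
SA = 87.78 * pi
SA = 275.77
275.77 cm^2


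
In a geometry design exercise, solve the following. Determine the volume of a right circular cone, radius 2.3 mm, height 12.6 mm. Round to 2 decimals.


Shape: cone
Radius r = 2.3 mm, Height h = 12.6 mm
Formula: V = (1/3) * pi * r^2 * h
r^2 = 5.29
pi * r^2 * h = pi * 5.29 * 12.6 = 66.654 * pi
V = 66.654 * pi / 3
V = 69.8
69.8 mm^3


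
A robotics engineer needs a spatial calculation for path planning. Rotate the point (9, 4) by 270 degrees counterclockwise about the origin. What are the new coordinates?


Transformation: rotation about the origin
Original point: (9, 4)
Rule for 270 deg counterclockwise: (x, y) -> (y, -x)
Apply: (9, 4) -> (4, -9)
(4, -9)


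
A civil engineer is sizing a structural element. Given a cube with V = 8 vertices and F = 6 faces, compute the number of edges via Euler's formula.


Polyhedron: cube
Euler's formula for convex polyhedra: V - E + F = 2
Given: V = 8 vertices and F = 6 faces
Solve for E:
E = V + F - 2 = 8 + 6 - 2 = 12
12 edges


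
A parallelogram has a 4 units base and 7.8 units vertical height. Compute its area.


Shape: parallelogram
Base b = 4 units, Height h = 7.8 units
Formula: A = b * h
A = 4 * 7.8
A = 31.2
31.2 units^2


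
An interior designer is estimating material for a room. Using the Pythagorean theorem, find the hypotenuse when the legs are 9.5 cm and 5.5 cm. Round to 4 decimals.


Shape: right triangle
Legs a = 9.5 cm, b = 5.5 cm
Formula: c = sqrt(a^2 + b^2)
a^2 = 90.25, b^2 = 30.25
a^2 + b^2 = 120.5
c = sqrt(120.5)
c = 10.9772
10.9772 cm


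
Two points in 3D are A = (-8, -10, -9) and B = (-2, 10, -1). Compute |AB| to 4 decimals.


3D distance between two points
P1 = (-8, -10, -9), P2 = (-2, 10, -1)
Formula: d = sqrt((x2-x1)^2 + (y2-y1)^2 + (z2-z1)^2)
dx = -2 - -8 = 6
dy = 10 - -10 = 20
dz = -1 - -9 = 8
dx^2 + dy^2 + dz^2 = 36 + 400 + 64 = 500
d = sqrt(500)
d = 22.3607
22.3607 units


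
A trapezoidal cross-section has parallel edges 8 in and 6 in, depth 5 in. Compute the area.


Shape: trapezoid
Parallel sides a = 8 in, b = 6 in; Height h = 5 in
Formula: A = (a + b) * h / 2
a + b = 8 + 6 = 14
A = 14 * 5 / 2
A = 70 / 2
A = 35
35 in^2


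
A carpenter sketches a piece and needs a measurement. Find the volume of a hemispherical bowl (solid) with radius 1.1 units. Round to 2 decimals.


Shape: hemisphere (half of a sphere)
Radius r = 1.1 units
Formula: V = (1/2) * (4/3) * pi * r^3 = (2/3) * pi * r^3
r^3 = 1.331
(2/3) * 1.331 = 0.887333
V = 0.887333 * pi
V = 2.79
2.79 units^3


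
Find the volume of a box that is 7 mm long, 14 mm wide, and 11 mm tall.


Shape: rectangular prism
l = 7 mm, w = 14 mm, h = 11 mm
Formula: V = l * w * h
V = 7 * 14 * 11
V = 98 * 11
V = 1078
1078 mm^3


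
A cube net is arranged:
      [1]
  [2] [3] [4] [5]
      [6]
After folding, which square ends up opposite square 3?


Net: cross layout. Take square 3 as the base (bottom).
Fold the four squares in the horizontal row up around 3: 2 -> left, 4 -> right, 5 wraps to the top.
Fold 1 and 6 up from 3: 1 -> back, 6 -> front.
Opposite pairs are therefore: (1, 6), (2, 4), (3, 5).
Face 3 is opposite face 5.
face 5


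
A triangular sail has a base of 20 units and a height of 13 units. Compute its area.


Shape: triangle
Base b = 20 units, Height h = 13 units
Formula: A = (1/2) * b * h
A = 0.5 * 20 * 13
A = 0.5 * 260
A = 130
130 units^2


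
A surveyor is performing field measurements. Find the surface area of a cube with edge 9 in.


Shape: cube
Side s = 9 in
A cube has 6 square faces.
Formula: SA = 6 * s^2
s^2 = 81
SA = 6 * 81
SA = 486
486 in^2


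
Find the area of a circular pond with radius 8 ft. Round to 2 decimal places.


Shape: circle
Radius r = 8 ft
Formula: A = pi * r^2
r^2 = 8^2 = 64
A = pi * 64
A = 201.06
201.06 ft^2


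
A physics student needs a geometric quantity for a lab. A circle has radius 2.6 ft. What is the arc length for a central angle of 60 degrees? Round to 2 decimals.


Shape: circular arc
Radius r = 2.6 ft, Angle = 60 degrees
Formula: L = (angle/360) * 2 * pi * r
2 * pi * r = 5.2 * pi
L = (60/360) * 5.2 * pi
L = 0.866667 * pi
L = 2.72
2.72 ft


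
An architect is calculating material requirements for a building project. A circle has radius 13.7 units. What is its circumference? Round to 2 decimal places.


Shape: circle
Radius r = 13.7 units
Formula: C = 2 * pi * r
C = 2 * pi * 13.7
C = 27.4 * pi
C = 86.08
86.08 units


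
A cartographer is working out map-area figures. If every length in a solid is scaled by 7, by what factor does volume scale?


Linear scale factor k = 7
Rule: under a linear scaling by k, volumes scale by k^3.
k^3 = 7 * 7 * 7
k^3 = 49 * 7
k^3 = 343
Volume scales by a factor of 343.
343 (dimensionless)


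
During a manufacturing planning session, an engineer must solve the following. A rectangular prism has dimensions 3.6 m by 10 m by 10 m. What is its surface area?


Shape: rectangular prism
l = 3.6 m, w = 10 m, h = 10 m
Formula: SA = 2(lw + lh + wh)
lw = 36, lh = 36, wh = 100
lw + lh + wh = 172
SA = 2 * 172
SA = 344
344 m^2


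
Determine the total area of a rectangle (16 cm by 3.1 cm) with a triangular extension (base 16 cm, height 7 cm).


Composite shape: rectangle + triangle
Rectangle area = 16 * 3.1 = 49.6
Triangle area = 0.5 * 16 * 7 = 56
Total = 49.6 + 56
Total = 105.6
105.6 cm^2


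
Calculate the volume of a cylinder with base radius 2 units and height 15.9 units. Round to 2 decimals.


Shape: cylinder
Radius r = 2 units, Height h = 15.9 units
Formula: V = pi * r^2 * h
r^2 = 4
V = pi * 4 * 15.9
V = 63.6 * pi
V = 199.81
199.81 units^3


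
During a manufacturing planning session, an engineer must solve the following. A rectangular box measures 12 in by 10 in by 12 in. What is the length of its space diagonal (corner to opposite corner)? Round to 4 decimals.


Shape: rectangular box (space diagonal)
l = 12 in, w = 10 in, h = 12 in
Visualize: the diagonal of the base, then a right triangle with that diagonal and the height.
Formula: d = sqrt(l^2 + w^2 + h^2)
l^2 + w^2 + h^2 = 144 + 100 + 144 = 388
d = sqrt(388)
d = 19.6977
19.6977 in


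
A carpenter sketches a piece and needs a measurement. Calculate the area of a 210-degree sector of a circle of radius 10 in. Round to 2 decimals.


Shape: circular sector
Radius r = 10 in, Angle = 210 degrees
Formula: A = (angle/360) * pi * r^2
r^2 = 100
Fraction of circle = 210/360
A = (210/360) * pi * 100
A = 58.333333 * pi
A = 183.26
183.26 in^2


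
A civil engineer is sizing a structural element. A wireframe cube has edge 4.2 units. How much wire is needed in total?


Shape: cube
Side s = 4.2 units
A cube has 12 edges, all equal.
Formula: total edge length = 12 * s
Total = 12 * 4.2
Total = 50.4
50.4 units


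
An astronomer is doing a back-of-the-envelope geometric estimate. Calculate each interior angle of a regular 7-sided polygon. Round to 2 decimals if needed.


Shape: regular heptagon (7 sides)
Formula: interior angle = (n - 2) * 180 / n
(n - 2) = 5
(n - 2) * 180 = 900
angle = 900 / 7
angle = 128.57
128.57 degrees


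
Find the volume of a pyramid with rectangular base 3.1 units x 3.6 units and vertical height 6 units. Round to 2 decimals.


Shape: rectangular pyramid
Base: 3.1 units x 3.6 units, Height h = 6 units
Formula: V = (1/3) * base_area * h
base_area = 3.1 * 3.6 = 11.16
base_area * h = 11.16 * 6 = 66.96
V = 66.96 / 3
V = 22.32
22.32 units^3


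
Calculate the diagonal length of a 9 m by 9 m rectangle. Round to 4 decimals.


Shape: rectangle (diagonal via Pythagoras)
Sides: 9 m and 9 m
Formula: d = sqrt(l^2 + w^2)
l^2 = 81, w^2 = 81
l^2 + w^2 = 162
d = sqrt(162)
d = 12.7279
12.7279 m


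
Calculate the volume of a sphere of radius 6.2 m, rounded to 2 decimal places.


Shape: sphere
Radius r = 6.2 m
Formula: V = (4/3) * pi * r^3
r^3 = 238.328
(4/3) * 238.328 = 317.770667
V = 317.770667 * pi
V = 998.31
998.31 m^3


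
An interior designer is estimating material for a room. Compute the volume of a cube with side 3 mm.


Shape: cube
Side s = 3 mm
Formula: V = s^3
V = 3 * 3 * 3
V = 9 * 3
V = 27
27 mm^3


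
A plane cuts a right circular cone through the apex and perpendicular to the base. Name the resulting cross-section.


Solid: right circular cone
Cutting plane: through the apex and perpendicular to the base
Visualize the intersection of the plane with the solid's surface.
The boundary of the cut region is a isosceles triangle.
isosceles triangle


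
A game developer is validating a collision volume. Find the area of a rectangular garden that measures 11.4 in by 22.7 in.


Shape: rectangle
Length l = 11.4 in, Width w = 22.7 in
Formula: A = l * w
A = 11.4 * 22.7
A = 258.78
258.78 in^2


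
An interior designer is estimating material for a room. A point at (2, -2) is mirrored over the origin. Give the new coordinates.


Transformation: reflection
Original point: (2, -2)
Rule for reflection through the origin: (x, y) -> (-x, -y)
Apply: (2, -2) -> (-2, 2)
(-2, 2)


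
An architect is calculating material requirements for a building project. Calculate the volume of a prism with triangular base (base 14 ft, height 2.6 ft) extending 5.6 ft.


Shape: triangular prism
Triangle base = 14 ft, triangle height = 2.6 ft, prism length L = 5.6 ft
Formula: V = (1/2 * b * h_tri) * L
Cross-section area = 0.5 * 14 * 2.6 = 18.2
V = 18.2 * 5.6
V = 101.92
101.92 ft^3


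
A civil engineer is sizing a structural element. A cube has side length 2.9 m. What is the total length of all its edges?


Shape: cube
Side s = 2.9 m
A cube has 12 edges, all equal.
Formula: total edge length = 12 * s
Total = 12 * 2.9
Total = 34.8
34.8 m


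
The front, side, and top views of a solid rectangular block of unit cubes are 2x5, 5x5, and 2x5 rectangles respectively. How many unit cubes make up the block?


Orthographic views of a solid rectangular block:
Front view 2 x 5 -> length = 2, height = 5
Side view 5 x 5 -> width = 5, height = 5 (consistent)
Top view 2 x 5 -> confirms length = 2, width = 5
The block is 2 x 5 x 5.
Total unit cubes = 2 * 5 * 5 = 50
50 unit cubes


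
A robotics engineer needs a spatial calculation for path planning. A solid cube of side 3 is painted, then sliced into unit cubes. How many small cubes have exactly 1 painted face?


Large cube: 3 x 3 x 3, cut into unit cubes.
n = 3, so n - 2 = 1
Cubes with 1 painted face lie in the interior of each face.
A cube has 6 faces; each contributes (n - 2)^2 = 1 such cubes.
Count = 6 * 1 = 6
6 unit cubes


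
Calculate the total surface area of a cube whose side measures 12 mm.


Shape: cube
Side s = 12 mm
A cube has 6 square faces.
Formula: SA = 6 * s^2
s^2 = 144
SA = 6 * 144
SA = 864
864 mm^2


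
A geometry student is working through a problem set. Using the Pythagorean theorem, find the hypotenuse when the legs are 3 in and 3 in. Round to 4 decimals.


Shape: right triangle
Legs a = 3 in, b = 3 in
Formula: c = sqrt(a^2 + b^2)
a^2 = 9, b^2 = 9
a^2 + b^2 = 18
c = sqrt(18)
c = 4.2426
4.2426 in


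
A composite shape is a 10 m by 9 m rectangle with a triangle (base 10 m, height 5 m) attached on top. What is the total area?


Composite shape: rectangle + triangle
Rectangle area = 10 * 9 = 90
Triangle area = 0.5 * 10 * 5 = 25
Total = 90 + 25
Total = 115
115 m^2


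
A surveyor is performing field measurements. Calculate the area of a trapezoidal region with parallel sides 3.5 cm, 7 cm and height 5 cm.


Shape: trapezoid
Parallel sides a = 3.5 cm, b = 7 cm; Height h = 5 cm
Formula: A = (a + b) * h / 2
a + b = 3.5 + 7 = 10.5
A = 10.5 * 5 / 2
A = 52.5 / 2
A = 26.25
26.25 cm^2


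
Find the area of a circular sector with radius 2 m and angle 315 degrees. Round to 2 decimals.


Shape: circular sector
Radius r = 2 m, Angle = 315 degrees
Formula: A = (angle/360) * pi * r^2
r^2 = 4
Fraction of circle = 315/360
A = (315/360) * pi * 4
A = 3.5 * pi
A = 11
11 m^2


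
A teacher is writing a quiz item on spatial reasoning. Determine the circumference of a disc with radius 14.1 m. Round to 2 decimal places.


Shape: circle
Radius r = 14.1 m
Formula: C = 2 * pi * r
C = 2 * pi * 14.1
C = 28.2 * pi
C = 88.59
88.59 m


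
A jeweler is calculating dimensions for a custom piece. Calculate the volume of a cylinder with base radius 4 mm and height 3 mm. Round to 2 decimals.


Shape: cylinder
Radius r = 4 mm, Height h = 3 mm
Formula: V = pi * r^2 * h
r^2 = 16
V = pi * 16 * 3
V = 48 * pi
V = 150.8
150.8 mm^3


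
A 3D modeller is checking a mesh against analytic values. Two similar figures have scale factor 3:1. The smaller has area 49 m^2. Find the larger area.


Linear scale factor k = 3
Original area = 49 m^2
Rule: under a linear scaling by k, areas scale by k^2.
k^2 = 3^2 = 9
New area = 49 * 9
New area = 441
441 m^2


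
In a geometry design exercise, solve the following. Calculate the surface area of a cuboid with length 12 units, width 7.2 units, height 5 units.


Shape: rectangular prism
l = 12 units, w = 7.2 units, h = 5 units
Formula: SA = 2(lw + lh + wh)
lw = 86.4, lh = 60, wh = 36
lw + lh + wh = 182.4
SA = 2 * 182.4
SA = 364.8
364.8 units^2


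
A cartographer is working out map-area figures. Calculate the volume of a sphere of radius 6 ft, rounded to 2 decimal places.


Shape: sphere
Radius r = 6 ft
Formula: V = (4/3) * pi * r^3
r^3 = 216
(4/3) * 216 = 288
V = 288 * pi
V = 904.78
904.78 ft^3


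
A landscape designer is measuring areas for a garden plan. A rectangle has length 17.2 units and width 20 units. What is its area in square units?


Shape: rectangle
Length l = 17.2 units, Width w = 20 units
Formula: A = l * w
A = 17.2 * 20
A = 344
344 units^2


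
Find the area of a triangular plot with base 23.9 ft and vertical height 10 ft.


Shape: triangle
Base b = 23.9 ft, Height h = 10 ft
Formula: A = (1/2) * b * h
A = 0.5 * 23.9 * 10
A = 0.5 * 239
A = 119.5
119.5 ft^2


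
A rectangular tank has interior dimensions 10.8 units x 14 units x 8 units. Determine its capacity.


Shape: rectangular prism
l = 10.8 units, w = 14 units, h = 8 units
Formula: V = l * w * h
V = 10.8 * 14 * 8
V = 151.2 * 8
V = 1209.6
1209.6 units^3


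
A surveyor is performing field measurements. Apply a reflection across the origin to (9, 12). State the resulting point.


Transformation: reflection
Original point: (9, 12)
Rule for reflection through the origin: (x, y) -> (-x, -y)
Apply: (9, 12) -> (-9, -12)
(-9, -12)


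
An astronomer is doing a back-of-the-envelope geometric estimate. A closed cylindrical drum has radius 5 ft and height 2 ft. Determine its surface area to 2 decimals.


Shape: closed cylinder
Radius r = 5 ft, Height h = 2 ft
Formula: SA = 2*pi*r^2 + 2*pi*r*h = 2*pi*r*(r + h)
r + h = 7
2 * r * (r + h) = 2 * 5 * 7 = 70
SA = 70 * pi
SA = 219.91
219.91 ft^2


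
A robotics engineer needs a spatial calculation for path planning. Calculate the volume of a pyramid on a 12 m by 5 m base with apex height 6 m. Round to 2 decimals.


Shape: rectangular pyramid
Base: 12 m x 5 m, Height h = 6 m
Formula: V = (1/3) * base_area * h
base_area = 12 * 5 = 60
base_area * h = 60 * 6 = 360
V = 360 / 3
V = 120
120 m^3


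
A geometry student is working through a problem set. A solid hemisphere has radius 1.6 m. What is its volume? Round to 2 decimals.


Shape: hemisphere (half of a sphere)
Radius r = 1.6 m
Formula: V = (1/2) * (4/3) * pi * r^3 = (2/3) * pi * r^3
r^3 = 4.096
(2/3) * 4.096 = 2.730667
V = 2.730667 * pi
V = 8.58
8.58 m^3


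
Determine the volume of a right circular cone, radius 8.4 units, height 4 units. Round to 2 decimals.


Shape: cone
Radius r = 8.4 units, Height h = 4 units
Formula: V = (1/3) * pi * r^2 * h
r^2 = 70.56
pi * r^2 * h = pi * 70.56 * 4 = 282.24 * pi
V = 282.24 * pi / 3
V = 295.56
295.56 units^3


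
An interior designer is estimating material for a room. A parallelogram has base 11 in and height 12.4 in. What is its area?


Shape: parallelogram
Base b = 11 in, Height h = 12.4 in
Formula: A = b * h
A = 11 * 12.4
A = 136.4
136.4 in^2


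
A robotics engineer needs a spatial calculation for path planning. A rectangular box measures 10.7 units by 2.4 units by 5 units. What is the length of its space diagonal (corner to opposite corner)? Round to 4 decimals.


Shape: rectangular box (space diagonal)
l = 10.7 units, w = 2.4 units, h = 5 units
Visualize: the diagonal of the base, then a right triangle with that diagonal and the height.
Formula: d = sqrt(l^2 + w^2 + h^2)
l^2 + w^2 + h^2 = 114.49 + 5.76 + 25 = 145.25
d = sqrt(145.25)
d = 12.052
12.052 units


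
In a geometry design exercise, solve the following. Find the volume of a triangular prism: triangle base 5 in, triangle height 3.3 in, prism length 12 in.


Shape: triangular prism
Triangle base = 5 in, triangle height = 3.3 in, prism length L = 12 in
Formula: V = (1/2 * b * h_tri) * L
Cross-section area = 0.5 * 5 * 3.3 = 8.25
V = 8.25 * 12
V = 99
99 in^3


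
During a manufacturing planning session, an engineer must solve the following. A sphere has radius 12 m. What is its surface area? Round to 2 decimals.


Shape: sphere
Radius r = 12 m
Formula: SA = 4 * pi * r^2
r^2 = 144
SA = 4 * pi * 144
SA = 576 * pi
SA = 1809.56
1809.56 m^2


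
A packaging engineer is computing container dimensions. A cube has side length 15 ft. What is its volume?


Shape: cube
Side s = 15 ft
Formula: V = s^3
V = 15 * 15 * 15
V = 225 * 15
V = 3375
3375 ft^3


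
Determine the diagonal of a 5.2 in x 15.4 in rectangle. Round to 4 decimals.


Shape: rectangle (diagonal via Pythagoras)
Sides: 5.2 in and 15.4 in
Formula: d = sqrt(l^2 + w^2)
l^2 = 27.04, w^2 = 237.16
l^2 + w^2 = 264.2
d = sqrt(264.2)
d = 16.2542
16.2542 in


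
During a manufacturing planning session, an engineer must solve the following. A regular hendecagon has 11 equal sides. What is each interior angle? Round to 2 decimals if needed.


Shape: regular hendecagon (11 sides)
Formula: interior angle = (n - 2) * 180 / n
(n - 2) = 9
(n - 2) * 180 = 1620
angle = 1620 / 11
angle = 147.27
147.27 degrees


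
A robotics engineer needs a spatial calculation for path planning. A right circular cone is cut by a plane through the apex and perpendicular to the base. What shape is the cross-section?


Solid: right circular cone
Cutting plane: through the apex and perpendicular to the base
Visualize the intersection of the plane with the solid's surface.
The boundary of the cut region is a isosceles triangle.
isosceles triangle


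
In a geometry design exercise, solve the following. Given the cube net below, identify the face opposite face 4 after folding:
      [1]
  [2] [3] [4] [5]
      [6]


Net: cross layout. Take square 3 as the base (bottom).
Fold the four squares in the horizontal row up around 3: 2 -> left, 4 -> right, 5 wraps to the top.
Fold 1 and 6 up from 3: 1 -> back, 6 -> front.
Opposite pairs are therefore: (1, 6), (2, 4), (3, 5).
Face 4 is opposite face 2.
face 2


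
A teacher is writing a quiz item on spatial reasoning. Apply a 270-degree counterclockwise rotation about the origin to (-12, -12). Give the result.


Transformation: rotation about the origin
Original point: (-12, -12)
Rule for 270 deg counterclockwise: (x, y) -> (y, -x)
Apply: (-12, -12) -> (-12, 12)
(-12, 12)


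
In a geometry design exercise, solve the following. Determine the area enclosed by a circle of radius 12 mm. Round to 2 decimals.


Shape: circle
Radius r = 12 mm
Formula: A = pi * r^2
r^2 = 12^2 = 144
A = pi * 144
A = 452.39
452.39 mm^2


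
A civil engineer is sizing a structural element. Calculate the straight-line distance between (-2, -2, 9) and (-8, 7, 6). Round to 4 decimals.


3D distance between two points
P1 = (-2, -2, 9), P2 = (-8, 7, 6)
Formula: d = sqrt((x2-x1)^2 + (y2-y1)^2 + (z2-z1)^2)
dx = -8 - -2 = -6
dy = 7 - -2 = 9
dz = 6 - 9 = -3
dx^2 + dy^2 + dz^2 = 36 + 81 + 9 = 126
d = sqrt(126)
d = 11.225
11.225 units


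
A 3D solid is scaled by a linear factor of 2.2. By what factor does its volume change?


Linear scale factor k = 2.2
Rule: under a linear scaling by k, volumes scale by k^3.
k^3 = 2.2 * 2.2 * 2.2
k^3 = 4.84 * 2.2
k^3 = 10.648
Volume scales by a factor of 10.648.
10.648 (dimensionless)


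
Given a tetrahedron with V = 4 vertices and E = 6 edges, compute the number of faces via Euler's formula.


Polyhedron: tetrahedron
Euler's formula for convex polyhedra: V - E + F = 2
Given: V = 4 vertices and E = 6 edges
Solve for F:
F = 2 + E - V = 2 + 6 - 4 = 4
4 faces


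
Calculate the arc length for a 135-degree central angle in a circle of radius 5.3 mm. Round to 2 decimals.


Shape: circular arc
Radius r = 5.3 mm, Angle = 135 degrees
Formula: L = (angle/360) * 2 * pi * r
2 * pi * r = 10.6 * pi
L = (135/360) * 10.6 * pi
L = 3.975 * pi
L = 12.49
12.49 mm


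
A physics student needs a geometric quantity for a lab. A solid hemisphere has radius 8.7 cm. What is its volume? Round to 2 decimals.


Shape: hemisphere (half of a sphere)
Radius r = 8.7 cm
Formula: V = (1/2) * (4/3) * pi * r^3 = (2/3) * pi * r^3
r^3 = 658.503
(2/3) * 658.503 = 439.002
V = 439.002 * pi
V = 1379.17
1379.17 cm^3


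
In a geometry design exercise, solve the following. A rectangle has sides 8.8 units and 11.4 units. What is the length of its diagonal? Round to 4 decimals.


Shape: rectangle (diagonal via Pythagoras)
Sides: 8.8 units and 11.4 units
Formula: d = sqrt(l^2 + w^2)
l^2 = 77.44, w^2 = 129.96
l^2 + w^2 = 207.4
d = sqrt(207.4)
d = 14.4014
14.4014 units


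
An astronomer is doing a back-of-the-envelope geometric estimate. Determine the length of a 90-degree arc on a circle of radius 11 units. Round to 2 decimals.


Shape: circular arc
Radius r = 11 units, Angle = 90 degrees
Formula: L = (angle/360) * 2 * pi * r
2 * pi * r = 22 * pi
L = (90/360) * 22 * pi
L = 5.5 * pi
L = 17.28
17.28 units


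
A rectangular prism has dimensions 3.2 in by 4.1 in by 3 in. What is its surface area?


Shape: rectangular prism
l = 3.2 in, w = 4.1 in, h = 3 in
Formula: SA = 2(lw + lh + wh)
lw = 13.12, lh = 9.6, wh = 12.3
lw + lh + wh = 35.02
SA = 2 * 35.02
SA = 70.04
70.04 in^2


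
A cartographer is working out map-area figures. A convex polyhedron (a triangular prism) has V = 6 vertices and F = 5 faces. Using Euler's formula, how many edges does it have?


Polyhedron: triangular prism
Euler's formula for convex polyhedra: V - E + F = 2
Given: V = 6 vertices and F = 5 faces
Solve for E:
E = V + F - 2 = 6 + 5 - 2 = 9
9 edges


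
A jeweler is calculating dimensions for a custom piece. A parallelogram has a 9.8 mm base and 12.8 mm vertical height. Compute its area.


Shape: parallelogram
Base b = 9.8 mm, Height h = 12.8 mm
Formula: A = b * h
A = 9.8 * 12.8
A = 125.44
125.44 mm^2


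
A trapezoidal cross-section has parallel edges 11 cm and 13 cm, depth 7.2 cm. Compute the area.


Shape: trapezoid
Parallel sides a = 11 cm, b = 13 cm; Height h = 7.2 cm
Formula: A = (a + b) * h / 2
a + b = 11 + 13 = 24
A = 24 * 7.2 / 2
A = 172.8 / 2
A = 86.4
86.4 cm^2


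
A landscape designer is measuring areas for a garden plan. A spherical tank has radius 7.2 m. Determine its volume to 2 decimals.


Shape: sphere
Radius r = 7.2 m
Formula: V = (4/3) * pi * r^3
r^3 = 373.248
(4/3) * 373.248 = 497.664
V = 497.664 * pi
V = 1563.46
1563.46 m^3


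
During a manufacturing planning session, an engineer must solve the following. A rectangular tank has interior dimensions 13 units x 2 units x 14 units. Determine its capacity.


Shape: rectangular prism
l = 13 units, w = 2 units, h = 14 units
Formula: V = l * w * h
V = 13 * 2 * 14
V = 26 * 14
V = 364
364 units^3


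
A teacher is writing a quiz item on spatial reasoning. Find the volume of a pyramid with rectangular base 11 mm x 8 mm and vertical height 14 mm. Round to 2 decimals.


Shape: rectangular pyramid
Base: 11 mm x 8 mm, Height h = 14 mm
Formula: V = (1/3) * base_area * h
base_area = 11 * 8 = 88
base_area * h = 88 * 14 = 1232
V = 1232 / 3
V = 410.67
410.67 mm^3


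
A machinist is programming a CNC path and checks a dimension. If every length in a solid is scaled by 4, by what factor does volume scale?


Linear scale factor k = 4
Rule: under a linear scaling by k, volumes scale by k^3.
k^3 = 4 * 4 * 4
k^3 = 16 * 4
k^3 = 64
Volume scales by a factor of 64.
64 (dimensionless)


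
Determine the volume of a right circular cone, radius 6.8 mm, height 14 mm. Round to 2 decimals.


Shape: cone
Radius r = 6.8 mm, Height h = 14 mm
Formula: V = (1/3) * pi * r^2 * h
r^2 = 46.24
pi * r^2 * h = pi * 46.24 * 14 = 647.36 * pi
V = 647.36 * pi / 3
V = 677.91
677.91 mm^3


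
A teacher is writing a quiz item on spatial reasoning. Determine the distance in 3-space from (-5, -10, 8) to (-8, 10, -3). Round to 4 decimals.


3D distance between two points
P1 = (-5, -10, 8), P2 = (-8, 10, -3)
Formula: d = sqrt((x2-x1)^2 + (y2-y1)^2 + (z2-z1)^2)
dx = -8 - -5 = -3
dy = 10 - -10 = 20
dz = -3 - 8 = -11
dx^2 + dy^2 + dz^2 = 9 + 400 + 121 = 530
d = sqrt(530)
d = 23.0217
23.0217 units


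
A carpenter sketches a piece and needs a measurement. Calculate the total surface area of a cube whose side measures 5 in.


Shape: cube
Side s = 5 in
A cube has 6 square faces.
Formula: SA = 6 * s^2
s^2 = 25
SA = 6 * 25
SA = 150
150 in^2


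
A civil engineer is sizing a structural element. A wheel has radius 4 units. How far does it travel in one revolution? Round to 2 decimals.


Shape: circle
Radius r = 4 units
Formula: C = 2 * pi * r
C = 2 * pi * 4
C = 8 * pi
C = 25.13
25.13 units


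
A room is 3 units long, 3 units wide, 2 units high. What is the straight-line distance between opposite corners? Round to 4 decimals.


Shape: rectangular box (space diagonal)
l = 3 units, w = 3 units, h = 2 units
Visualize: the diagonal of the base, then a right triangle with that diagonal and the height.
Formula: d = sqrt(l^2 + w^2 + h^2)
l^2 + w^2 + h^2 = 9 + 9 + 4 = 22
d = sqrt(22)
d = 4.6904
4.6904 units


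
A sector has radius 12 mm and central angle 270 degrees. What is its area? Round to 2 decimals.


Shape: circular sector
Radius r = 12 mm, Angle = 270 degrees
Formula: A = (angle/360) * pi * r^2
r^2 = 144
Fraction of circle = 270/360
A = (270/360) * pi * 144
A = 108 * pi
A = 339.29
339.29 mm^2


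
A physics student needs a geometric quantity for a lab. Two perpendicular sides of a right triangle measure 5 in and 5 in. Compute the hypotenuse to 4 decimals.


Shape: right triangle
Legs a = 5 in, b = 5 in
Formula: c = sqrt(a^2 + b^2)
a^2 = 25, b^2 = 25
a^2 + b^2 = 50
c = sqrt(50)
c = 7.0711
7.0711 in


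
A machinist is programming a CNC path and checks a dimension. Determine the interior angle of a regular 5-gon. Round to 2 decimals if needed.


Shape: regular pentagon (5 sides)
Formula: interior angle = (n - 2) * 180 / n
(n - 2) = 3
(n - 2) * 180 = 540
angle = 540 / 5
angle = 108
108 degrees


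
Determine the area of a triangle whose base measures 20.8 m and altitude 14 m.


Shape: triangle
Base b = 20.8 m, Height h = 14 m
Formula: A = (1/2) * b * h
A = 0.5 * 20.8 * 14
A = 0.5 * 291.2
A = 145.6
145.6 m^2


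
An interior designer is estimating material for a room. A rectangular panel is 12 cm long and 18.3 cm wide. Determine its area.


Shape: rectangle
Length l = 12 cm, Width w = 18.3 cm
Formula: A = l * w
A = 12 * 18.3
A = 219.6
219.6 cm^2


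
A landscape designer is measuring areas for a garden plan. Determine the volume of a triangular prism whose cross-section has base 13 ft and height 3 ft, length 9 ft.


Shape: triangular prism
Triangle base = 13 ft, triangle height = 3 ft, prism length L = 9 ft
Formula: V = (1/2 * b * h_tri) * L
Cross-section area = 0.5 * 13 * 3 = 19.5
V = 19.5 * 9
V = 175.5
175.5 ft^3
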